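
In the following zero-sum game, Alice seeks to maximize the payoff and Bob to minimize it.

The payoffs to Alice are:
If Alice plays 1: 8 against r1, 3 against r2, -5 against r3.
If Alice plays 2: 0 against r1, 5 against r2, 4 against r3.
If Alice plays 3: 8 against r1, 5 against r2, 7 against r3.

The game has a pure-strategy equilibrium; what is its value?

Row minima: -5, 0, 5 → Alice's maximin is 5.
Column maxima: 8, 5, 7 → Bob's minimax is 5.
They coincide at (3, r2), so the value is 5.

5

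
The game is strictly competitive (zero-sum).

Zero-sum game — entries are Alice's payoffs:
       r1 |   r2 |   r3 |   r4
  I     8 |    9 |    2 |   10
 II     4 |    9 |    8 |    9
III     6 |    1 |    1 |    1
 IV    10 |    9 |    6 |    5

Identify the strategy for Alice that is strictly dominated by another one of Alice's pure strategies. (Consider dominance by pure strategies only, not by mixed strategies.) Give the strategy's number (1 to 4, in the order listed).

Compare III with I: 8 > 6, 9 > 1, 2 > 1, 10 > 1.
So I strictly dominates III for Alice; III is strictly dominated.

3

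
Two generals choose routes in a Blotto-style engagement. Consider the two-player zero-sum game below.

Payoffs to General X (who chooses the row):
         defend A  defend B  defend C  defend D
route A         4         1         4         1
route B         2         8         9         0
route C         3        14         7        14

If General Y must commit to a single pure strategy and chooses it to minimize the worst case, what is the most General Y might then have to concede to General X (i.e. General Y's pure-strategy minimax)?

4

The worst case (largest entry) in each column is defend A: 4, defend B: 14, defend C: 9, defend D: 14.
The best (smallest) of these is 4.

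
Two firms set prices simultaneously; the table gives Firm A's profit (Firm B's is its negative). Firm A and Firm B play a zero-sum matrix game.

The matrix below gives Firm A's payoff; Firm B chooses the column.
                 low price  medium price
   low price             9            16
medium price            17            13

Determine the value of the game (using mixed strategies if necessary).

155/11

Row minima are 9 and 13, so Firm A's maximin is 13; column maxima are 17 and 16, so Firm B's minimax is 16. These differ, so the equilibrium is in mixed strategies.
Let Firm A play low price with probability p. Firm B is indifferent when 9p + 17(1−p) = 16p + 13(1−p), giving p = 4/11.
Let Firm B play low price with probability q. Firm A is indifferent when 9q + 16(1−q) = 17q + 13(1−q), giving q = 3/11.
The value is 9·(3/11) + (16)·(8/11) = 155/11.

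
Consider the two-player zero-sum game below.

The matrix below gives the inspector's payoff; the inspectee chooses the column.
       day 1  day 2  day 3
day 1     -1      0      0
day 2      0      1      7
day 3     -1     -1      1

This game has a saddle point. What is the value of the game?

Row minima: -1, 0, -1 → the inspector's maximin is 0.
Column maxima: 0, 1, 7 → the inspectee's minimax is 0.
They coincide at (day 2, day 1), so the value is 0.

0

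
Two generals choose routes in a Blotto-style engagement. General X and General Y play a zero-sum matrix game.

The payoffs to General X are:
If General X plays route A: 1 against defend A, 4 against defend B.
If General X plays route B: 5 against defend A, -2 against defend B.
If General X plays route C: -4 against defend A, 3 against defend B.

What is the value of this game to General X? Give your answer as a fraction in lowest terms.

11/5

Row route C is strictly dominated by row route A, so General X never plays it.
The remaining 2×2 game on (route A, route B) × (defend A, defend B) has no saddle point. Let General X play route A with probability p; indifference gives p + 5(1−p) = 4p − 2(1−p), so p = 7/10.
Similarly General Y's optimal q on defend A is 3/5, and the value is 1·(3/5) + (4)·(2/5) = 11/5.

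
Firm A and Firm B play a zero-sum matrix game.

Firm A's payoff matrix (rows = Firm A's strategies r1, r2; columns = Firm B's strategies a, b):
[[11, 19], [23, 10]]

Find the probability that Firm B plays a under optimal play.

Row minima are 11 and 10, so Firm A's maximin is 11; column maxima are 23 and 19, so Firm B's minimax is 19. These differ, so the equilibrium is in mixed strategies.
Let Firm B play a with probability q. Firm A is indifferent when 11q + 19(1−q) = 23q + 10(1−q), giving q = 3/7.

3/7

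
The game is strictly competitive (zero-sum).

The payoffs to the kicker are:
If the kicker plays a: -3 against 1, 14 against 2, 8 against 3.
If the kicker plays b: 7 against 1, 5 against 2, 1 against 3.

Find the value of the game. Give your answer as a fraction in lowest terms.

59/17

Column 2 is strictly dominated by 3 for the goalkeeper (it gives the kicker more in every row).
The remaining 2×2 game on (a, b) × (1, 3) has no saddle point. Let the kicker play a with probability p; indifference gives −3p + 7(1−p) = 8p + (1−p), so p = 6/17.
Similarly the goalkeeper's optimal q on 1 is 7/17, and the value is -3·(7/17) + (8)·(10/17) = 59/17.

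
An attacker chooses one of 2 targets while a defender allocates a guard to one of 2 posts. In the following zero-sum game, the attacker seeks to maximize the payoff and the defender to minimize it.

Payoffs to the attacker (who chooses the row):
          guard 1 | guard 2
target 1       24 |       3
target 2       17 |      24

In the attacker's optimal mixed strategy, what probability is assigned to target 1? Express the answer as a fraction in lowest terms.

Row minima are 3 and 17, so the attacker's maximin is 17; column maxima are 24 and 24, so the defender's minimax is 24. These differ, so the equilibrium is in mixed strategies.
Let the attacker play target 1 with probability p. The defender is indifferent when 24p + 17(1−p) = 3p + 24(1−p), giving p = 1/4.

1/4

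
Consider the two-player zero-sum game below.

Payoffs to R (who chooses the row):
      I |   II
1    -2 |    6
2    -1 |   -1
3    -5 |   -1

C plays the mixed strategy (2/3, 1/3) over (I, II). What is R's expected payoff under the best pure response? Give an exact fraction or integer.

1: (-2)·(2/3) + (6)·(1/3) = 2/3.
2: (-1)·(2/3) + (-1)·(1/3) = -1.
3: (-5)·(2/3) + (-1)·(1/3) = -11/3.
The best pure response is 1 with expected payoff 2/3.

2/3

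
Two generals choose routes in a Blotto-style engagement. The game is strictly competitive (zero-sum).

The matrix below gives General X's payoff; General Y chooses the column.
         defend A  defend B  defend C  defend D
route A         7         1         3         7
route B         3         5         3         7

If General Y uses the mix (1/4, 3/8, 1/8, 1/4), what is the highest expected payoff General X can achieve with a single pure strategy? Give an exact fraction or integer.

19/4

route A: (7)·(1/4) + (1)·(3/8) + (3)·(1/8) + (7)·(1/4) = 17/4.
route B: (3)·(1/4) + (5)·(3/8) + (3)·(1/8) + (7)·(1/4) = 19/4.
The best pure response is route B with expected payoff 19/4.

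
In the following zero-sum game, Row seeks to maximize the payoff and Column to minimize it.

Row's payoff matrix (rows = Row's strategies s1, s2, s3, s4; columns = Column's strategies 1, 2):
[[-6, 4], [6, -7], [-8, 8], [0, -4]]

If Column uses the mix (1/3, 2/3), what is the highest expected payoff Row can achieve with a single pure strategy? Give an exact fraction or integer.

8/3

s1: (-6)·(1/3) + (4)·(2/3) = 2/3.
s2: (6)·(1/3) + (-7)·(2/3) = -8/3.
s3: (-8)·(1/3) + (8)·(2/3) = 8/3.
s4: (0)·(1/3) + (-4)·(2/3) = -8/3.
The best pure response is s3 with expected payoff 8/3.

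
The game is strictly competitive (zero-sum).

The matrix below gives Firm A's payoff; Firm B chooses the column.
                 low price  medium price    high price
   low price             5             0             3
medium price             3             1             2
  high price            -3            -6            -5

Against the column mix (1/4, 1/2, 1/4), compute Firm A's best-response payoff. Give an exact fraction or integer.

low price: (5)·(1/4) + (0)·(1/2) + (3)·(1/4) = 2.
medium price: (3)·(1/4) + (1)·(1/2) + (2)·(1/4) = 7/4.
high price: (-3)·(1/4) + (-6)·(1/2) + (-5)·(1/4) = -5.
The best pure response is low price with expected payoff 2.

2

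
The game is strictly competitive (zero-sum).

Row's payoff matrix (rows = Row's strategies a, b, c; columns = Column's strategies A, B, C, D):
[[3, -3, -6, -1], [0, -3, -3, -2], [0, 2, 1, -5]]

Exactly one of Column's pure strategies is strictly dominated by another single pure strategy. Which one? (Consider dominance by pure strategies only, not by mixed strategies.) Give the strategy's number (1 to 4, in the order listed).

Column prefers columns that give Row less. Compare A with D: -1 < 3, -2 < 0, -5 < 0.
So D strictly dominates A for Column; A is strictly dominated.

1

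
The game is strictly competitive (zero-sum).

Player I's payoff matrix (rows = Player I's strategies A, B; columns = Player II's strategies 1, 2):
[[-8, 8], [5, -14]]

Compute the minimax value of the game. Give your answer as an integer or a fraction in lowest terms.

Row minima are -8 and -14, so Player I's maximin is -8; column maxima are 5 and 8, so Player II's minimax is 5. These differ, so the equilibrium is in mixed strategies.
Let Player I play A with probability p. Player II is indifferent when −8p + 5(1−p) = 8p − 14(1−p), giving p = 19/35.
Let Player II play 1 with probability q. Player I is indifferent when −8q + 8(1−q) = 5q − 14(1−q), giving q = 22/35.
The value is -8·(22/35) + (8)·(13/35) = -72/35.

-72/35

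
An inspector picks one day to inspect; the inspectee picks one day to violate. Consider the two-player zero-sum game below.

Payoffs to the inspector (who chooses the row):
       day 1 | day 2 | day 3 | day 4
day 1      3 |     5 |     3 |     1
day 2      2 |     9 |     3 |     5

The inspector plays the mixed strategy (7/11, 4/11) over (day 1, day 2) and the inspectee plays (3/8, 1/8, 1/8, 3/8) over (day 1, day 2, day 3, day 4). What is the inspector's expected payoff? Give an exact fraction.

Against (3/8, 1/8, 1/8, 3/8), each row's expected payoff is day 1: 5/2; day 2: 33/8.
Taking the (7/11, 4/11)-weighted average: (7/11)·(5/2) + (4/11)·(33/8) = 34/11.

34/11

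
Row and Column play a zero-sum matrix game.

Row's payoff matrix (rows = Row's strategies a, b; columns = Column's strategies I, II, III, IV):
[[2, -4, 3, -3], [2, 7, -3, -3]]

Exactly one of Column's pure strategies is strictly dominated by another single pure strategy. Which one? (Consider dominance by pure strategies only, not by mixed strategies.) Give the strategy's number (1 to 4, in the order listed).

Column prefers columns that give Row less. Compare I with IV: -3 < 2, -3 < 2.
So IV strictly dominates I for Column; I is strictly dominated.

1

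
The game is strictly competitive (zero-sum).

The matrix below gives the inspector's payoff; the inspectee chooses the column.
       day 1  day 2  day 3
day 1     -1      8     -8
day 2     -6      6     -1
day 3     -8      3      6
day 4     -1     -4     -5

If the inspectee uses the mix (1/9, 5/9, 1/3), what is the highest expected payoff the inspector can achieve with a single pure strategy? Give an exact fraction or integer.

25/9

day 1: (-1)·(1/9) + (8)·(5/9) + (-8)·(1/3) = 5/3.
day 2: (-6)·(1/9) + (6)·(5/9) + (-1)·(1/3) = 7/3.
day 3: (-8)·(1/9) + (3)·(5/9) + (6)·(1/3) = 25/9.
day 4: (-1)·(1/9) + (-4)·(5/9) + (-5)·(1/3) = -4.
The best pure response is day 3 with expected payoff 25/9.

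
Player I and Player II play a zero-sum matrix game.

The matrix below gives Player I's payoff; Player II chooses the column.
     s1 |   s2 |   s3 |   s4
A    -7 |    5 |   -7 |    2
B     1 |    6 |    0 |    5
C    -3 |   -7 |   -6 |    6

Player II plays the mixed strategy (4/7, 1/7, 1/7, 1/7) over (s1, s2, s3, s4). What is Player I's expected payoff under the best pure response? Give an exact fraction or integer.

A: (-7)·(4/7) + (5)·(1/7) + (-7)·(1/7) + (2)·(1/7) = -4.
B: (1)·(4/7) + (6)·(1/7) + (0)·(1/7) + (5)·(1/7) = 15/7.
C: (-3)·(4/7) + (-7)·(1/7) + (-6)·(1/7) + (6)·(1/7) = -19/7.
The best pure response is B with expected payoff 15/7.

15/7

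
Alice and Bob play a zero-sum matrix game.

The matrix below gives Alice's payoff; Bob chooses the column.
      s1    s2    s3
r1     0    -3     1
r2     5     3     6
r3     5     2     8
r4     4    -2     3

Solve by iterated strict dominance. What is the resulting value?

3

Row r1 is strictly dominated by row r2 (5>0, 3>-3, 6>1); eliminate r1.
Column s1 is strictly dominated by s2 for Bob (3<5, 2<5, -2<4); eliminate s1.
Column s3 is strictly dominated by s2 for Bob (3<6, 2<8, -2<3); eliminate s3.
Row r3 is strictly dominated by row r2 (3>2); eliminate r3.
Row r4 is strictly dominated by row r2 (3>-2); eliminate r4.
Only (r2, s2) remains, with payoff 3.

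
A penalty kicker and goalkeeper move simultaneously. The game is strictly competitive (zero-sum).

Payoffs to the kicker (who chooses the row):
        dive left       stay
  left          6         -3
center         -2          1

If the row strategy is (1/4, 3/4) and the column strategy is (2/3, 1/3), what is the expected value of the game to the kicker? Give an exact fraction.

0

Against (2/3, 1/3), each row's expected payoff is left: 3; center: -1.
Taking the (1/4, 3/4)-weighted average: (1/4)·(3) + (3/4)·(-1) = 0.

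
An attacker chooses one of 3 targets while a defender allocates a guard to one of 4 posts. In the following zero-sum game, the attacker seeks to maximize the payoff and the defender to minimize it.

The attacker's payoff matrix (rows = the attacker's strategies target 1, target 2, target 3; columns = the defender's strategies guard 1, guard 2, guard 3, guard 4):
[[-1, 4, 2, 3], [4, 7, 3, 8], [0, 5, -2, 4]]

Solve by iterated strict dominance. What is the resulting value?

3

Column guard 4 is strictly dominated by guard 1 for the defender (-1<3, 4<8, 0<4); eliminate guard 4.
Row target 3 is strictly dominated by row target 2 (4>0, 7>5, 3>-2); eliminate target 3.
Column guard 2 is strictly dominated by guard 1 for the defender (-1<4, 4<7); eliminate guard 2.
Row target 1 is strictly dominated by row target 2 (4>-1, 3>2); eliminate target 1.
Column guard 1 is strictly dominated by guard 3 for the defender (3<4); eliminate guard 1.
Only (target 2, guard 3) remains, with payoff 3.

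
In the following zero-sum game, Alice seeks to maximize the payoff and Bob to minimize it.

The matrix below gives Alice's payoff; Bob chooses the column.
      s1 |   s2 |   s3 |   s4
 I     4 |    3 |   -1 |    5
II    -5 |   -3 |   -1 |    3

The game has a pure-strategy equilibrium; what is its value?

-1

Row minima: -1, -5 → Alice's maximin is -1.
Column maxima: 4, 3, -1, 5 → Bob's minimax is -1.
They coincide at (I, s3), so the value is -1.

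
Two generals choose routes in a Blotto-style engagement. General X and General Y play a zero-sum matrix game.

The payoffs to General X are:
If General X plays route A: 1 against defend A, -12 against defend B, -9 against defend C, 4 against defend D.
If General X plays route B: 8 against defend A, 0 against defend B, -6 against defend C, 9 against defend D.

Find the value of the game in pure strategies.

Row minima: -12, -6 → General X's maximin is -6.
Column maxima: 8, 0, -6, 9 → General Y's minimax is -6.
They coincide at (route B, defend C), so the value is -6.

-6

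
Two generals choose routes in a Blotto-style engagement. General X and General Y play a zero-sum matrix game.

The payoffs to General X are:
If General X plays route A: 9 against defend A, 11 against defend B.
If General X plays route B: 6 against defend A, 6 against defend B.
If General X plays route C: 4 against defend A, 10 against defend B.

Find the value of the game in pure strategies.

9

Row minima: 9, 6, 4 → General X's maximin is 9.
Column maxima: 9, 11 → General Y's minimax is 9.
They coincide at (route A, defend A), so the value is 9.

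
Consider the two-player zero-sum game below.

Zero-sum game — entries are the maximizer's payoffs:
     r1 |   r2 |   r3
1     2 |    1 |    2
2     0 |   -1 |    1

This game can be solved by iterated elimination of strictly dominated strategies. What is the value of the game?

1

Column r1 is strictly dominated by r2 for the minimizer (1<2, -1<0); eliminate r1.
Row 2 is strictly dominated by row 1 (1>-1, 2>1); eliminate 2.
Column r3 is strictly dominated by r2 for the minimizer (1<2); eliminate r3.
Only (1, r2) remains, with payoff 1.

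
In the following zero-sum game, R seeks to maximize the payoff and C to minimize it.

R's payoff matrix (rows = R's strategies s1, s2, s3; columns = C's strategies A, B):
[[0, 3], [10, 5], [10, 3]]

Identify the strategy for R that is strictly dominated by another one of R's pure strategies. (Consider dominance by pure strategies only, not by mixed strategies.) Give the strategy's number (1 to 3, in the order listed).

Compare s1 with s2: 10 > 0, 5 > 3.
So s2 strictly dominates s1 for R; s1 is strictly dominated.

1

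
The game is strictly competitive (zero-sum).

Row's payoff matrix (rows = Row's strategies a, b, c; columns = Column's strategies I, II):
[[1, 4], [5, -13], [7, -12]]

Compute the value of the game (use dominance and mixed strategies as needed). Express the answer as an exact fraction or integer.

20/11

Row b is strictly dominated by row c, so Row never plays it.
The remaining 2×2 game on (a, c) × (I, II) has no saddle point. Let Row play a with probability p; indifference gives p + 7(1−p) = 4p − 12(1−p), so p = 19/22.
Similarly Column's optimal q on I is 8/11, and the value is 1·(8/11) + (4)·(3/11) = 20/11.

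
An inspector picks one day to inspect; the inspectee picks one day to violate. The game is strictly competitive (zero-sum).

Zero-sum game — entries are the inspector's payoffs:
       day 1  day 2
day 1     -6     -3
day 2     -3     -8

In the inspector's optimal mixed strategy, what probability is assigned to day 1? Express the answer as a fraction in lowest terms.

5/8

Row minima are -6 and -8, so the inspector's maximin is -6; column maxima are -3 and -3, so the inspectee's minimax is -3. These differ, so the equilibrium is in mixed strategies.
Let the inspector play day 1 with probability p. The inspectee is indifferent when −6p − 3(1−p) = −3p − 8(1−p), giving p = 5/8.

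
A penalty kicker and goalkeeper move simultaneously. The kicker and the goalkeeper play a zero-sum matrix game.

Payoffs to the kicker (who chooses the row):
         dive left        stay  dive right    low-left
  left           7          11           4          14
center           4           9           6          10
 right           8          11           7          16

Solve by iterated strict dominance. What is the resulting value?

Row center is strictly dominated by row right (8>4, 11>9, 7>6, 16>10); eliminate center.
Column dive left is strictly dominated by dive right for the goalkeeper (4<7, 7<8); eliminate dive left.
Column stay is strictly dominated by dive right for the goalkeeper (4<11, 7<11); eliminate stay.
Column low-left is strictly dominated by dive right for the goalkeeper (4<14, 7<16); eliminate low-left.
Row left is strictly dominated by row right (7>4); eliminate left.
Only (right, dive right) remains, with payoff 7.

7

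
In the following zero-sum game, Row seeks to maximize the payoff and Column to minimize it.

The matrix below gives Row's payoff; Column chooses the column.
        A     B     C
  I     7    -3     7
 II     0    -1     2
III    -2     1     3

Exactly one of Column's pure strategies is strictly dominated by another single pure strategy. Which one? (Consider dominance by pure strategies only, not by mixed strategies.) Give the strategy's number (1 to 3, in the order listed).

3

Column prefers columns that give Row less. Compare C with B: -3 < 7, -1 < 2, 1 < 3.
So B strictly dominates C for Column; C is strictly dominated.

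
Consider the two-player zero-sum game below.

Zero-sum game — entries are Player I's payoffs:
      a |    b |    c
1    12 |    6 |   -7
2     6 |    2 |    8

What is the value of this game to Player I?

Column a is strictly dominated by b for Player II (it gives Player I more in every row).
The remaining 2×2 game on (1, 2) × (b, c) has no saddle point. Let Player I play 1 with probability p; indifference gives 6p + 2(1−p) = −7p + 8(1−p), so p = 6/19.
Similarly Player II's optimal q on b is 15/19, and the value is 6·(15/19) + (-7)·(4/19) = 62/19.

62/19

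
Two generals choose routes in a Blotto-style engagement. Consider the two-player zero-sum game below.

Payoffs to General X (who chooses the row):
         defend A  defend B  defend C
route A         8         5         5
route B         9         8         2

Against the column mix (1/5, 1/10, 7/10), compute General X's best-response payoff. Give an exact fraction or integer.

route A: (8)·(1/5) + (5)·(1/10) + (5)·(7/10) = 28/5.
route B: (9)·(1/5) + (8)·(1/10) + (2)·(7/10) = 4.
The best pure response is route A with expected payoff 28/5.

28/5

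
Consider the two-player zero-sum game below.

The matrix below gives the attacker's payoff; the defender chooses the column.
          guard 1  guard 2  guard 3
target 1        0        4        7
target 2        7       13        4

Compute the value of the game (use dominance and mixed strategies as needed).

49/10

Column guard 2 is strictly dominated by guard 1 for the defender (it gives the attacker more in every row).
The remaining 2×2 game on (target 1, target 2) × (guard 1, guard 3) has no saddle point. Let the attacker play target 1 with probability p; indifference gives 7(1−p) = 7p + 4(1−p), so p = 3/10.
Similarly the defender's optimal q on guard 1 is 3/10, and the value is 0·(3/10) + (7)·(7/10) = 49/10.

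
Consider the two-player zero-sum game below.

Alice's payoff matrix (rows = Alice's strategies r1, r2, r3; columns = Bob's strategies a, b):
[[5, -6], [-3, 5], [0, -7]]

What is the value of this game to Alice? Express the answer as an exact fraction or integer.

7/19

Row r3 is strictly dominated by row r1, so Alice never plays it.
The remaining 2×2 game on (r1, r2) × (a, b) has no saddle point. Let Alice play r1 with probability p; indifference gives 5p − 3(1−p) = −6p + 5(1−p), so p = 8/19.
Similarly Bob's optimal q on a is 11/19, and the value is 5·(11/19) + (-6)·(8/19) = 7/19.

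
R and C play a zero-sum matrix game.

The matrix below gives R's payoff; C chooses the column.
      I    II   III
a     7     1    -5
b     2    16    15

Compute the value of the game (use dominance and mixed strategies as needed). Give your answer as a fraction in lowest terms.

23/5

Column II is strictly dominated by III for C (it gives R more in every row).
The remaining 2×2 game on (a, b) × (I, III) has no saddle point. Let R play a with probability p; indifference gives 7p + 2(1−p) = −5p + 15(1−p), so p = 13/25.
Similarly C's optimal q on I is 4/5, and the value is 7·(4/5) + (-5)·(1/5) = 23/5.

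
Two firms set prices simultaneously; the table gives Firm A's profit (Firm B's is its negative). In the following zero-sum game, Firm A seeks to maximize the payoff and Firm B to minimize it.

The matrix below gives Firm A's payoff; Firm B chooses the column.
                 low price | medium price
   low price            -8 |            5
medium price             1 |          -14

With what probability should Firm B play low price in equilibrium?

Row minima are -8 and -14, so Firm A's maximin is -8; column maxima are 1 and 5, so Firm B's minimax is 1. These differ, so the equilibrium is in mixed strategies.
Let Firm B play low price with probability q. Firm A is indifferent when −8q + 5(1−q) = q − 14(1−q), giving q = 19/28.

19/28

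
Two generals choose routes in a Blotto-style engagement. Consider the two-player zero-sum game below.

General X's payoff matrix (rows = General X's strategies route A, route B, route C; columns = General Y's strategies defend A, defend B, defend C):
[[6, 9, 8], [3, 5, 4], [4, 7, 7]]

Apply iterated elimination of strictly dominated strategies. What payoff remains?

Row route B is strictly dominated by row route A (6>3, 9>5, 8>4); eliminate route B.
Row route C is strictly dominated by row route A (6>4, 9>7, 8>7); eliminate route C.
Column defend C is strictly dominated by defend A for General Y (6<8); eliminate defend C.
Column defend B is strictly dominated by defend A for General Y (6<9); eliminate defend B.
Only (route A, defend A) remains, with payoff 6.

6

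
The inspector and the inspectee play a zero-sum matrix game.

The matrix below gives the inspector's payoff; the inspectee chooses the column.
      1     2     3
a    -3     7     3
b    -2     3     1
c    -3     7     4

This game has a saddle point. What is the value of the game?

Row minima: -3, -2, -3 → the inspector's maximin is -2.
Column maxima: -2, 7, 4 → the inspectee's minimax is -2.
They coincide at (b, 1), so the value is -2.

-2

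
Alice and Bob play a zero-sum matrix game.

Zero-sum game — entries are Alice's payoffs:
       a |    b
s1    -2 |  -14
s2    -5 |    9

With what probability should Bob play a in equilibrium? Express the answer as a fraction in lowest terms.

Row minima are -14 and -5, so Alice's maximin is -5; column maxima are -2 and 9, so Bob's minimax is -2. These differ, so the equilibrium is in mixed strategies.
Let Bob play a with probability q. Alice is indifferent when −2q − 14(1−q) = −5q + 9(1−q), giving q = 23/26.

23/26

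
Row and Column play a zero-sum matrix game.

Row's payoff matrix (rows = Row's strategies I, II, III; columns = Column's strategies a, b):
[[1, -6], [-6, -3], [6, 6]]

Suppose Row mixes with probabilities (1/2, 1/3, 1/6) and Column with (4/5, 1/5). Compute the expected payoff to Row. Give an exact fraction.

Against (4/5, 1/5), each row's expected payoff is I: -2/5; II: -27/5; III: 6.
Taking the (1/2, 1/3, 1/6)-weighted average: (1/2)·(-2/5) + (1/3)·(-27/5) + (1/6)·(6) = -1.

-1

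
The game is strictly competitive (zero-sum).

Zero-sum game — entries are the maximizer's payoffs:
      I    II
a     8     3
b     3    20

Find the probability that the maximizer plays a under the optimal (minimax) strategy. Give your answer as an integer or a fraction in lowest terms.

17/22

Row minima are 3 and 3, so the maximizer's maximin is 3; column maxima are 8 and 20, so the minimizer's minimax is 8. These differ, so the equilibrium is in mixed strategies.
Let the maximizer play a with probability p. The minimizer is indifferent when 8p + 3(1−p) = 3p + 20(1−p), giving p = 17/22.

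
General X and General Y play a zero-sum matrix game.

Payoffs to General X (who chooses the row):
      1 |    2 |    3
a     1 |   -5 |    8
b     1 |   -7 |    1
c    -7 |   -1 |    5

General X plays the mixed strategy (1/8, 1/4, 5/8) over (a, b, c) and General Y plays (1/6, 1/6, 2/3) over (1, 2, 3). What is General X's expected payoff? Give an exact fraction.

Against (1/6, 1/6, 2/3), each row's expected payoff is a: 14/3; b: -1/3; c: 2.
Taking the (1/8, 1/4, 5/8)-weighted average: (1/8)·(14/3) + (1/4)·(-1/3) + (5/8)·(2) = 7/4.

7/4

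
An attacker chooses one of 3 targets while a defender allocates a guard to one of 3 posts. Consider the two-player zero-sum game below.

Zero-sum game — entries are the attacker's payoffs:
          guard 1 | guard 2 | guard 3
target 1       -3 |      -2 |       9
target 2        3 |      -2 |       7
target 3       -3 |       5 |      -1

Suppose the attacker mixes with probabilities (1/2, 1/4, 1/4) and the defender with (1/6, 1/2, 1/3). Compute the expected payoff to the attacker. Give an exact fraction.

13/8

Against (1/6, 1/2, 1/3), each row's expected payoff is target 1: 3/2; target 2: 11/6; target 3: 5/3.
Taking the (1/2, 1/4, 1/4)-weighted average: (1/2)·(3/2) + (1/4)·(11/6) + (1/4)·(5/3) = 13/8.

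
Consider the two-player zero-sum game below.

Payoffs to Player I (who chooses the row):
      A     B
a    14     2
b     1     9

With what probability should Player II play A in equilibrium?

7/20

Row minima are 2 and 1, so Player I's maximin is 2; column maxima are 14 and 9, so Player II's minimax is 9. These differ, so the equilibrium is in mixed strategies.
Let Player II play A with probability q. Player I is indifferent when 14q + 2(1−q) = q + 9(1−q), giving q = 7/20.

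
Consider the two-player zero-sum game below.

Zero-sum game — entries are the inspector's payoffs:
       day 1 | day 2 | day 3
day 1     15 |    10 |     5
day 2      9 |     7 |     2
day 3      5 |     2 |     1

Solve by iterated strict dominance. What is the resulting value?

5

Row day 2 is strictly dominated by row day 1 (15>9, 10>7, 5>2); eliminate day 2.
Row day 3 is strictly dominated by row day 1 (15>5, 10>2, 5>1); eliminate day 3.
Column day 2 is strictly dominated by day 3 for the inspectee (5<10); eliminate day 2.
Column day 1 is strictly dominated by day 3 for the inspectee (5<15); eliminate day 1.
Only (day 1, day 3) remains, with payoff 5.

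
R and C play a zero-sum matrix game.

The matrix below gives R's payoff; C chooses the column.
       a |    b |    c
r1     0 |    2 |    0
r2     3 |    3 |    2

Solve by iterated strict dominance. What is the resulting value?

2

Row r1 is strictly dominated by row r2 (3>0, 3>2, 2>0); eliminate r1.
Column b is strictly dominated by c for C (2<3); eliminate b.
Column a is strictly dominated by c for C (2<3); eliminate a.
Only (r2, c) remains, with payoff 2.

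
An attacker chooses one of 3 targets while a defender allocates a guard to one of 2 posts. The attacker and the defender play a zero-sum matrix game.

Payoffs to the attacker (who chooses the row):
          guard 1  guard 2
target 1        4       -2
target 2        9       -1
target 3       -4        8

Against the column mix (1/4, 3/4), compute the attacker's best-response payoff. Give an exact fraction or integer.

target 1: (4)·(1/4) + (-2)·(3/4) = -1/2.
target 2: (9)·(1/4) + (-1)·(3/4) = 3/2.
target 3: (-4)·(1/4) + (8)·(3/4) = 5.
The best pure response is target 3 with expected payoff 5.

5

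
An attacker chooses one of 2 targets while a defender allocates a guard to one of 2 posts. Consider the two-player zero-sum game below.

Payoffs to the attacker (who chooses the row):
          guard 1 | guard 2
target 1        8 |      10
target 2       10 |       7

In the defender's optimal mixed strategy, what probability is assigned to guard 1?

3/5

Row minima are 8 and 7, so the attacker's maximin is 8; column maxima are 10 and 10, so the defender's minimax is 10. These differ, so the equilibrium is in mixed strategies.
Let the defender play guard 1 with probability q. The attacker is indifferent when 8q + 10(1−q) = 10q + 7(1−q), giving q = 3/5.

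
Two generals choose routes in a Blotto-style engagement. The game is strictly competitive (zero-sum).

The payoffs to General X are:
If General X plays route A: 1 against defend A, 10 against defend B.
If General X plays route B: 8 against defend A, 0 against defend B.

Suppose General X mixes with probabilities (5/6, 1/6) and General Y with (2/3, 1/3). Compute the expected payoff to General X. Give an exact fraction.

38/9

Against (2/3, 1/3), each row's expected payoff is route A: 4; route B: 16/3.
Taking the (5/6, 1/6)-weighted average: (5/6)·(4) + (1/6)·(16/3) = 38/9.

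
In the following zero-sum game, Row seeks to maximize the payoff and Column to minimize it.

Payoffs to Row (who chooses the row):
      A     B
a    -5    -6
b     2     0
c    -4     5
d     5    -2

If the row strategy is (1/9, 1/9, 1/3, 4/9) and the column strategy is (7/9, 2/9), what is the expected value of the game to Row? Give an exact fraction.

Against (7/9, 2/9), each row's expected payoff is a: -47/9; b: 14/9; c: -2; d: 31/9.
Taking the (1/9, 1/9, 1/3, 4/9)-weighted average: (1/9)·(-47/9) + (1/9)·(14/9) + (1/3)·(-2) + (4/9)·(31/9) = 37/81.

37/81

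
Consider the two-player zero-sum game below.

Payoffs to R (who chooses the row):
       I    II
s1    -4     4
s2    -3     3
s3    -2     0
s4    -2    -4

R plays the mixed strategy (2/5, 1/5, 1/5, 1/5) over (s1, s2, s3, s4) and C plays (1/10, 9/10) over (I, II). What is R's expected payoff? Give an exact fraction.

24/25

Against (1/10, 9/10), each row's expected payoff is s1: 16/5; s2: 12/5; s3: -1/5; s4: -19/5.
Taking the (2/5, 1/5, 1/5, 1/5)-weighted average: (2/5)·(16/5) + (1/5)·(12/5) + (1/5)·(-1/5) + (1/5)·(-19/5) = 24/25.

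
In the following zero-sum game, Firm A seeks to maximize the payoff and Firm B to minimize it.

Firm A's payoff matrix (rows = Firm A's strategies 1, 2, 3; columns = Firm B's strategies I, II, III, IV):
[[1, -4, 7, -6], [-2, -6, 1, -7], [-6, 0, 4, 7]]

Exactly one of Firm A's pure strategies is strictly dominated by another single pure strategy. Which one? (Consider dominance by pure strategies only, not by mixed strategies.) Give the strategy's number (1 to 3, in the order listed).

2

Compare 2 with 1: 1 > -2, -4 > -6, 7 > 1, -6 > -7.
So 1 strictly dominates 2 for Firm A; 2 is strictly dominated.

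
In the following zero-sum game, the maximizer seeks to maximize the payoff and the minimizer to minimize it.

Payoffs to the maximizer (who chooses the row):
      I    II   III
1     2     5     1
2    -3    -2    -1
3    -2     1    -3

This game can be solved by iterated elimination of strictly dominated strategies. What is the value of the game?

1

Row 3 is strictly dominated by row 1 (2>-2, 5>1, 1>-3); eliminate 3.
Column II is strictly dominated by I for the minimizer (2<5, -3<-2); eliminate II.
Row 2 is strictly dominated by row 1 (2>-3, 1>-1); eliminate 2.
Column I is strictly dominated by III for the minimizer (1<2); eliminate I.
Only (1, III) remains, with payoff 1.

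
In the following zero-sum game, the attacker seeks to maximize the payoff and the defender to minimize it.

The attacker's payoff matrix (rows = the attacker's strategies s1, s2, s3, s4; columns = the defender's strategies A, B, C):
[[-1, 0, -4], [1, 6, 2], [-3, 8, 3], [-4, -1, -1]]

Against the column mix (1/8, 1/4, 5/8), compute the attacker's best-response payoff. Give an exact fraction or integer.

s1: (-1)·(1/8) + (0)·(1/4) + (-4)·(5/8) = -21/8.
s2: (1)·(1/8) + (6)·(1/4) + (2)·(5/8) = 23/8.
s3: (-3)·(1/8) + (8)·(1/4) + (3)·(5/8) = 7/2.
s4: (-4)·(1/8) + (-1)·(1/4) + (-1)·(5/8) = -11/8.
The best pure response is s3 with expected payoff 7/2.

7/2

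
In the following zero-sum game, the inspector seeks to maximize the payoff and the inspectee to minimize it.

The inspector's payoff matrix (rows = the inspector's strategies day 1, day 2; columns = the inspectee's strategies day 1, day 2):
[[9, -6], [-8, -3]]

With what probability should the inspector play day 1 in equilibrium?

Row minima are -6 and -8, so the inspector's maximin is -6; column maxima are 9 and -3, so the inspectee's minimax is -3. These differ, so the equilibrium is in mixed strategies.
Let the inspector play day 1 with probability p. The inspectee is indifferent when 9p − 8(1−p) = −6p − 3(1−p), giving p = 1/4.

1/4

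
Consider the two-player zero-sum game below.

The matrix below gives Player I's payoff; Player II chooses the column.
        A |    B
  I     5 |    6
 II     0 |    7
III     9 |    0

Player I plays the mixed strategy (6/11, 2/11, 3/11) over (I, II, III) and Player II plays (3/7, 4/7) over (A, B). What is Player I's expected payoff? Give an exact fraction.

53/11

Against (3/7, 4/7), each row's expected payoff is I: 39/7; II: 4; III: 27/7.
Taking the (6/11, 2/11, 3/11)-weighted average: (6/11)·(39/7) + (2/11)·(4) + (3/11)·(27/7) = 53/11.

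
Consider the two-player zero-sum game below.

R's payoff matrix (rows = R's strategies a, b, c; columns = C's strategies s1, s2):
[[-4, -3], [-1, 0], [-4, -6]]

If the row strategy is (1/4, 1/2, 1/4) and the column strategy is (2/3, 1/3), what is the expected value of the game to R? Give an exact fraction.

Against (2/3, 1/3), each row's expected payoff is a: -11/3; b: -2/3; c: -14/3.
Taking the (1/4, 1/2, 1/4)-weighted average: (1/4)·(-11/3) + (1/2)·(-2/3) + (1/4)·(-14/3) = -29/12.

-29/12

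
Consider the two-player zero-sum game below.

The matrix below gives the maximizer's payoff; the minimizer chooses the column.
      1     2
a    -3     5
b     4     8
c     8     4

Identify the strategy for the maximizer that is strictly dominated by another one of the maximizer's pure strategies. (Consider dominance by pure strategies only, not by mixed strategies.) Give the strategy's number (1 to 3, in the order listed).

1

Compare a with b: 4 > -3, 8 > 5.
So b strictly dominates a for the maximizer; a is strictly dominated.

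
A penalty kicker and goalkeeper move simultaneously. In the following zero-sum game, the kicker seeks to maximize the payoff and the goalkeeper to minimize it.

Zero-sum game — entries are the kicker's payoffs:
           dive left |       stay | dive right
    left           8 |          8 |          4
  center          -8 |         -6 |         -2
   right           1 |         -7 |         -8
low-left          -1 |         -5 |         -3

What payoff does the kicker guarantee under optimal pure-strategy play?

4

Row minima: 4, -8, -8, -5 → the kicker's maximin is 4.
Column maxima: 8, 8, 4 → the goalkeeper's minimax is 4.
They coincide at (left, dive right), so the value is 4.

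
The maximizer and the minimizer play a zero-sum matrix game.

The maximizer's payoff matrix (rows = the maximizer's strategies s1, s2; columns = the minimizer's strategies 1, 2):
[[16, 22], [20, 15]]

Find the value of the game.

200/11

Row minima are 16 and 15, so the maximizer's maximin is 16; column maxima are 20 and 22, so the minimizer's minimax is 20. These differ, so the equilibrium is in mixed strategies.
Let the maximizer play s1 with probability p. The minimizer is indifferent when 16p + 20(1−p) = 22p + 15(1−p), giving p = 5/11.
Let the minimizer play 1 with probability q. The maximizer is indifferent when 16q + 22(1−q) = 20q + 15(1−q), giving q = 7/11.
The value is 16·(7/11) + (22)·(4/11) = 200/11.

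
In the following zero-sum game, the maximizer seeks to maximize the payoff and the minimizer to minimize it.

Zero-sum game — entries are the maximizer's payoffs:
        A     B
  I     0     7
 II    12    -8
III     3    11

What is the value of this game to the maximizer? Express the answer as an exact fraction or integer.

Row I is strictly dominated by row III, so the maximizer never plays it.
The remaining 2×2 game on (II, III) × (A, B) has no saddle point. Let the maximizer play II with probability p; indifference gives 12p + 3(1−p) = −8p + 11(1−p), so p = 2/7.
Similarly the minimizer's optimal q on A is 19/28, and the value is 12·(19/28) + (-8)·(9/28) = 39/7.

39/7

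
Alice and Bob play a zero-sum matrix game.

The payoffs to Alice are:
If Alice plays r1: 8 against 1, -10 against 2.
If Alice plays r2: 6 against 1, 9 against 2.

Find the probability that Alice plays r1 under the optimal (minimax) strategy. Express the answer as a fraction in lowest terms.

1/7

Row minima are -10 and 6, so Alice's maximin is 6; column maxima are 8 and 9, so Bob's minimax is 8. These differ, so the equilibrium is in mixed strategies.
Let Alice play r1 with probability p. Bob is indifferent when 8p + 6(1−p) = −10p + 9(1−p), giving p = 1/7.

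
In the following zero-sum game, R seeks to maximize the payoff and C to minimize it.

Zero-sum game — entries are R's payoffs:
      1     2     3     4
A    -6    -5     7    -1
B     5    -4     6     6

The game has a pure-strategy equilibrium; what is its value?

Row minima: -6, -4 → R's maximin is -4.
Column maxima: 5, -4, 7, 6 → C's minimax is -4.
They coincide at (B, 2), so the value is -4.

-4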